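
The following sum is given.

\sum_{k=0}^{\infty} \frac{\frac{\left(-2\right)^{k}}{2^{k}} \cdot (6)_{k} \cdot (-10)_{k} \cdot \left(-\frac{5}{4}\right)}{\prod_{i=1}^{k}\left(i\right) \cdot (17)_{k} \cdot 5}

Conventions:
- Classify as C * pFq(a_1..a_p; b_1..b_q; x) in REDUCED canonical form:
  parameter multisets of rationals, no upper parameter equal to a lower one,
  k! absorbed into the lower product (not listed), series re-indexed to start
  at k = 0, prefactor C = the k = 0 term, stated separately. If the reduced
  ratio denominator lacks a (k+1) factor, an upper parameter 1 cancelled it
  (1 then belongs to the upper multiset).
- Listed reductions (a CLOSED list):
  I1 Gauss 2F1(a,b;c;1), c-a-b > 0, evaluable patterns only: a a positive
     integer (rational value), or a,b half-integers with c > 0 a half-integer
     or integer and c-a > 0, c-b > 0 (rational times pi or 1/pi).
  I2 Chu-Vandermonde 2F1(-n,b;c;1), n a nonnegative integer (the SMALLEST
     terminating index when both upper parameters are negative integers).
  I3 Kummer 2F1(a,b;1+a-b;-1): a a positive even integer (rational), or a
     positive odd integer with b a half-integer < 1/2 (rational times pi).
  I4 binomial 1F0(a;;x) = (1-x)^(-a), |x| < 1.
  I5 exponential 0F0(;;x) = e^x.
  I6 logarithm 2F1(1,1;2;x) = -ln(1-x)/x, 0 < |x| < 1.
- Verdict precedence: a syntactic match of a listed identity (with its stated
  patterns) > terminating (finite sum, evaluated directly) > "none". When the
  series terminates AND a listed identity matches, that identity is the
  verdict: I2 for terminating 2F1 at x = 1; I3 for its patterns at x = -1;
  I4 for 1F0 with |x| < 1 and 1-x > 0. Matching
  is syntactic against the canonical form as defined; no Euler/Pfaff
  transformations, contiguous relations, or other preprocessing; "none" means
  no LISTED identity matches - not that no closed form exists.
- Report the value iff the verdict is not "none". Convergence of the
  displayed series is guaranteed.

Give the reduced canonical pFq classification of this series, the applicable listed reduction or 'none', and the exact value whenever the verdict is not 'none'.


At argument -1: a 2F1 with upper {-10, 6}, lower {17}, scaled by C = -\frac{1}{4}. Verdict: the Kummer evaluation I3 matches (x = -1; c = 17 equals 1+a-b for upper {-10, 6}: listed pattern). Its exact value is -7.

The tell: from the first term -\frac{1}{4}: the constant factors (C = -1/4) combine into one prefactor.
Adjacent-term ratio: r(k) = -1 * (k-10) (k+6) / [(k+17) (k+1)] - rational in k. x = -1; t_0 = -\frac{1}{4}; negate the roots.


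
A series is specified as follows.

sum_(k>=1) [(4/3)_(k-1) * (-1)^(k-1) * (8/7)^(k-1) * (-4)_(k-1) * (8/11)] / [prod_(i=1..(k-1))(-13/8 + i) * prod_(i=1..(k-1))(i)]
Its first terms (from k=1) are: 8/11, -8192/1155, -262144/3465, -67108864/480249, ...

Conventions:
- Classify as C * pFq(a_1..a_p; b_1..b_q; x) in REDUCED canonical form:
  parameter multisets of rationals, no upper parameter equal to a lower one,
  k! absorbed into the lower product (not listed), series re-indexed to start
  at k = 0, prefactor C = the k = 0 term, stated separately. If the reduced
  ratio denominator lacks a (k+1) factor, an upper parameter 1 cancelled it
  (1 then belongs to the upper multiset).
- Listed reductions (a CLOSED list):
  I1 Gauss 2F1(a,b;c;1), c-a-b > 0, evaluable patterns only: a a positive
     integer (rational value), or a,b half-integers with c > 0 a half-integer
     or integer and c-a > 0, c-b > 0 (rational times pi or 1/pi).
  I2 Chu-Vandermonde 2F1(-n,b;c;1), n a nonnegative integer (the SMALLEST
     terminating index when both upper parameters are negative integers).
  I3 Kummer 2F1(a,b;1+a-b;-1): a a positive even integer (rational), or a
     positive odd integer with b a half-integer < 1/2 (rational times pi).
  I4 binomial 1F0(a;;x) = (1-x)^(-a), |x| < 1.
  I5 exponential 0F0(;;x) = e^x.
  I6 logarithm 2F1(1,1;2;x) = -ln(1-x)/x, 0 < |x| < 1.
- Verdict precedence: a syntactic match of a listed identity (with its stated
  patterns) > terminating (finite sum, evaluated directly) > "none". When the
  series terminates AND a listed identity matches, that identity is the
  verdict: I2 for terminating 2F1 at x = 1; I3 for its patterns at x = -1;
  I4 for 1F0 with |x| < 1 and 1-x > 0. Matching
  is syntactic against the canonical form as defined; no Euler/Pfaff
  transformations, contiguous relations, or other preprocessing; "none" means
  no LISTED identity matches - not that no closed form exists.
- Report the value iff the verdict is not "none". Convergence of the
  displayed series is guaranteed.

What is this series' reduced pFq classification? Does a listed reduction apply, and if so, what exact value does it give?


Classification (C = 8/11): 2F1 with upper {-4, 4/3}, lower {-5/8}, argument x = -8/7. Verdict: terminating - no listed pattern fits, but -4 in the upper list cuts the series at k = 4; direct evaluation. Exact value: -56451738328/191619351.

The tell: with t_0 = 8/11, the (-1)^k factor (C = 8/11) folds into the argument's sign.
Ratio: r(k) = (-8/7) * (k-4) (k+4/3) / [(k-5/8) (k+1)] - rational; roots negated = parameters, x = (-8/7), C = 8/11.


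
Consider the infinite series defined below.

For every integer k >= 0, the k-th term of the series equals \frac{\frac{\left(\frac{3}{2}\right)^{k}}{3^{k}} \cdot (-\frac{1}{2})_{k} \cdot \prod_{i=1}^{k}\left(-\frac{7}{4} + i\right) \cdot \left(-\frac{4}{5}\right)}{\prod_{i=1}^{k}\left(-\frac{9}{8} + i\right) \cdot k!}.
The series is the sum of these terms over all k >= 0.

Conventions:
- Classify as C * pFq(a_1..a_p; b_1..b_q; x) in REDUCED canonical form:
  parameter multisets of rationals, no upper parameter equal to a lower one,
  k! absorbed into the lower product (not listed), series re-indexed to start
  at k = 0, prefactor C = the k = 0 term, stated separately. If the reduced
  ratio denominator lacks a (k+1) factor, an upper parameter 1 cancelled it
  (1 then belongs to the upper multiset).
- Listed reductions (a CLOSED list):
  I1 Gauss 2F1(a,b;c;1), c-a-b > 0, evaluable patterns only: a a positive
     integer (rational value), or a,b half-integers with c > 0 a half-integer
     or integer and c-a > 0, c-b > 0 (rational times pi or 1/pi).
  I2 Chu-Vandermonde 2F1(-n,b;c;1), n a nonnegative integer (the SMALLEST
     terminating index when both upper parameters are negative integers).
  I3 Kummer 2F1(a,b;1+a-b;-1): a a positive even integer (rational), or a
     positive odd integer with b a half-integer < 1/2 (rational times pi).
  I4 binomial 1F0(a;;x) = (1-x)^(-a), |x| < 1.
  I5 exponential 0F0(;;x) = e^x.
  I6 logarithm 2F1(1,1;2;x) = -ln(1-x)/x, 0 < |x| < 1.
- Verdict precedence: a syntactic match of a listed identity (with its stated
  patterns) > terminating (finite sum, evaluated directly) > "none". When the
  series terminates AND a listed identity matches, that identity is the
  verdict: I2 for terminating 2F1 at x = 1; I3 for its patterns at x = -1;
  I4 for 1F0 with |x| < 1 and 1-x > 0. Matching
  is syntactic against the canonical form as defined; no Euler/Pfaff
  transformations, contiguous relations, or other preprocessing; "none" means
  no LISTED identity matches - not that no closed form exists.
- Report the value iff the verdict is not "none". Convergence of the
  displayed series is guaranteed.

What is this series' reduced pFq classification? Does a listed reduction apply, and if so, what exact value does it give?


The series (x = \frac{1}{2}) is 2F1: upper {-\frac{3}{4}, -\frac{1}{2}}, lower {-\frac{1}{8}}, prefactor -\frac{4}{5}. Verdict: none. A 2F1 with upper {-\frac{3}{4}, -\frac{1}{2}} fits none of I1-I6 at x = \frac{1}{2}; the sum runs forever.

The tell: from the first term -\frac{4}{5}: the lower running product (C = -4/5, x = 1/2) is a rising factorial.
Step ratio: r(k) = \frac{1}{2} * (k-\frac{3}{4}) (k-\frac{1}{2}) / [(k-\frac{1}{8}) (k+1)] - rational in k. x = \frac{1}{2}; t_0 = -\frac{4}{5}; negate the roots.


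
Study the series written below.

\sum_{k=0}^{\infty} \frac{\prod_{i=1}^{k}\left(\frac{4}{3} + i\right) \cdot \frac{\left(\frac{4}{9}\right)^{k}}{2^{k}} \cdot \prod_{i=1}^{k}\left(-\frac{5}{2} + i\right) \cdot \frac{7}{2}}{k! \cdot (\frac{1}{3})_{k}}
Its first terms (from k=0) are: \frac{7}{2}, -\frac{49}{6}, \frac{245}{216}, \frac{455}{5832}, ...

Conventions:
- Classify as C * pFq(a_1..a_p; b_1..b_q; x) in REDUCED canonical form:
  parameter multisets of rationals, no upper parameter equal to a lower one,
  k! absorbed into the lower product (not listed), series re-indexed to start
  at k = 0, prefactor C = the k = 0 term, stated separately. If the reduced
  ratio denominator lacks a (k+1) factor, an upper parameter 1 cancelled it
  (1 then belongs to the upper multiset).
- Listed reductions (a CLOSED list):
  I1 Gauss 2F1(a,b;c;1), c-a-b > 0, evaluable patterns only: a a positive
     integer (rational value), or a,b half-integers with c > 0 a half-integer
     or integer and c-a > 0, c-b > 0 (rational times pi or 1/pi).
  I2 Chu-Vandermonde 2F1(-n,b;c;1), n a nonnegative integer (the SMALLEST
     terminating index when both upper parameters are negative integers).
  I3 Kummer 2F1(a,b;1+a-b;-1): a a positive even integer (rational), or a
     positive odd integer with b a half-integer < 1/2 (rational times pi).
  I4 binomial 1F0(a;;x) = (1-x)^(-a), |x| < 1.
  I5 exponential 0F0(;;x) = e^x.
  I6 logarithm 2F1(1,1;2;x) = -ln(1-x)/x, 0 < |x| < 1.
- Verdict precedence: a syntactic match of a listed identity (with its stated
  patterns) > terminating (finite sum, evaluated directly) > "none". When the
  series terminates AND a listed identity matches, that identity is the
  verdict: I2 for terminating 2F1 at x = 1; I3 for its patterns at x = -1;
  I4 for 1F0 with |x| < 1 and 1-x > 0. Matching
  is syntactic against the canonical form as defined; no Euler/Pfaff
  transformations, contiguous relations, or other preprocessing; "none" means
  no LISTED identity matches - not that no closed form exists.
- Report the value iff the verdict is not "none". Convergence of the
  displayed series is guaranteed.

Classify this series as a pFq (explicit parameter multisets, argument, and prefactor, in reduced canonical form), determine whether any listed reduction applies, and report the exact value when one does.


Prefactor \frac{7}{2}, argument \frac{2}{9}: 2F1 with upper {-\frac{3}{2}, \frac{7}{3}} over lower {\frac{1}{3}}. Verdict: none. Every listed pattern misses the 2F1 form at \frac{2}{9}, upper {-\frac{3}{2}, \frac{7}{3}}.

Structural cue: x = \frac{2}{9} and the running product (C = 7/2) telescopes to a rising factorial.
Adjacent-term ratio: r(k) = \frac{2}{9} * (k-\frac{3}{2}) (k+\frac{7}{3}) / [(k+\frac{1}{3}) (k+1)] - rational; roots negated = parameters, x = \frac{2}{9}, C = \frac{7}{2}.


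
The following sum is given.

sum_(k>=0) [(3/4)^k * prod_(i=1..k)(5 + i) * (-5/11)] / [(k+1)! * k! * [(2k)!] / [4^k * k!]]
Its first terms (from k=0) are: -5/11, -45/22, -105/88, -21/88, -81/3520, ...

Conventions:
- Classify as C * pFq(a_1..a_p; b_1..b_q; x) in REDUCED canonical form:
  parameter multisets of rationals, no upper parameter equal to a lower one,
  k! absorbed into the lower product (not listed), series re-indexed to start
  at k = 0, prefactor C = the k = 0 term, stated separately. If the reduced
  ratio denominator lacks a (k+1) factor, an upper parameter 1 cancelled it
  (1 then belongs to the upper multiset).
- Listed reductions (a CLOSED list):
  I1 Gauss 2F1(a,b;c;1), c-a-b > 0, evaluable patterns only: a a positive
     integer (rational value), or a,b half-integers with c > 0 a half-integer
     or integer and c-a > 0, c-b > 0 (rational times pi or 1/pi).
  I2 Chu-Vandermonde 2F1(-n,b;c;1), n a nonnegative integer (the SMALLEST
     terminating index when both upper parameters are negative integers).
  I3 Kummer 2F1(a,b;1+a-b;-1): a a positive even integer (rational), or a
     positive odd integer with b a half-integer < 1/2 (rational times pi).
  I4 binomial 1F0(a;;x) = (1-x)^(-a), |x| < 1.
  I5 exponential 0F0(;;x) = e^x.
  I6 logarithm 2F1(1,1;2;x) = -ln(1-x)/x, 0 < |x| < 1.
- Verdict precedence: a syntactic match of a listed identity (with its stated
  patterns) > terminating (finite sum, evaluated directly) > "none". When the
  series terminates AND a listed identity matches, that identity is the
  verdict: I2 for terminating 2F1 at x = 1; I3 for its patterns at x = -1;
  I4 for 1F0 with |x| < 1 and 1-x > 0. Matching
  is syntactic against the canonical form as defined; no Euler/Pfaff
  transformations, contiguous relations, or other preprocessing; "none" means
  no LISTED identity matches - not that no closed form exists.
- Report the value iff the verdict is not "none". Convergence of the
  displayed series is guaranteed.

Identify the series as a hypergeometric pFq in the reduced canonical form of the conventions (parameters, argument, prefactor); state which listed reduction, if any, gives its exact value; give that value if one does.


Key observation: x = (3/4) and the running product (C = -5/11, x = 3/4) telescopes to a rising factorial.
Consecutive-term ratio: r(k) = (3/4) * (k+6) / [(k+1/2) (k+2) (k+1)] - rational in k, leading ratio (3/4); with t_0 = -5/11, classification follows.

This is -5/11 * 1F2(6; 1/2, 2; 3/4) in reduced canonical form. Verdict: none. Every listed pattern misses the 1F2 form at 3/4, upper {6}.


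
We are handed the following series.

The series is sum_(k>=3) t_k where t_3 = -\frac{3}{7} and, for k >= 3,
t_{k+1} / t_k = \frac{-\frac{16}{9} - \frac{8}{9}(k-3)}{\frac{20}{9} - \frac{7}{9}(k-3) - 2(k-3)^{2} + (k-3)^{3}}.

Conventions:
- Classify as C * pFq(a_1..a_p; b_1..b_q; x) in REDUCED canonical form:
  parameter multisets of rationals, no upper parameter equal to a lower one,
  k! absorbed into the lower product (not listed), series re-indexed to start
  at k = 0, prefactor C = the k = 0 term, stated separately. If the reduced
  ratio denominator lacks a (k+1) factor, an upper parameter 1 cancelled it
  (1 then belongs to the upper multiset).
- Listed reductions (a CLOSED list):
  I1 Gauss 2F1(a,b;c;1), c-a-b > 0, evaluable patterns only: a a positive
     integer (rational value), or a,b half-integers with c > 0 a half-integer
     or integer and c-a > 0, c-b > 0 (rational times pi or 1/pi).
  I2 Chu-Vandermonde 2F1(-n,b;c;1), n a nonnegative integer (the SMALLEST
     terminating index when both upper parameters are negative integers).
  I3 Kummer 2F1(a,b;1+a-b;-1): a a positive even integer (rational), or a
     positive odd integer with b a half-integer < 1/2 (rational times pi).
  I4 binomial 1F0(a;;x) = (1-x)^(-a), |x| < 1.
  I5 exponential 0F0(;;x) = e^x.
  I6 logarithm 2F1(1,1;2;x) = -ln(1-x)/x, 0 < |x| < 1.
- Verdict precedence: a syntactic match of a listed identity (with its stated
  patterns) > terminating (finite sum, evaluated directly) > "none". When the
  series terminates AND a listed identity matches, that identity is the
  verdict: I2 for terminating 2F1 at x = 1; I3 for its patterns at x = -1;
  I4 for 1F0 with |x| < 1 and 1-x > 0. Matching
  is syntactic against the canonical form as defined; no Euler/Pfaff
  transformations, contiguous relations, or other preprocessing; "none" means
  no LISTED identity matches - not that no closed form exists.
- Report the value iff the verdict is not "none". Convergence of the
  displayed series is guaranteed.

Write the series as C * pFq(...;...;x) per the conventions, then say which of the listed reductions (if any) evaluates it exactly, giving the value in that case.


Canonical form: C = -\frac{3}{7} times 1F2 with upper {2}, lower {-\frac{5}{3}, -\frac{4}{3}}, x = -\frac{8}{9}. Verdict: no listed reduction: x = -\frac{8}{9} and upper {2} fail every I1-I6 pattern.

Structural cue: t_0 = -\frac{3}{7} here, and factor the ratio over Q (prefactor -3/7): negated roots = parameters.
Ratio: r(k) = -\frac{8}{9} * (k+2) / [(k-\frac{5}{3}) (k-\frac{4}{3}) (k+1)] - poly over poly, x = -\frac{8}{9} from leading terms; C = -\frac{3}{7} at k = 0.


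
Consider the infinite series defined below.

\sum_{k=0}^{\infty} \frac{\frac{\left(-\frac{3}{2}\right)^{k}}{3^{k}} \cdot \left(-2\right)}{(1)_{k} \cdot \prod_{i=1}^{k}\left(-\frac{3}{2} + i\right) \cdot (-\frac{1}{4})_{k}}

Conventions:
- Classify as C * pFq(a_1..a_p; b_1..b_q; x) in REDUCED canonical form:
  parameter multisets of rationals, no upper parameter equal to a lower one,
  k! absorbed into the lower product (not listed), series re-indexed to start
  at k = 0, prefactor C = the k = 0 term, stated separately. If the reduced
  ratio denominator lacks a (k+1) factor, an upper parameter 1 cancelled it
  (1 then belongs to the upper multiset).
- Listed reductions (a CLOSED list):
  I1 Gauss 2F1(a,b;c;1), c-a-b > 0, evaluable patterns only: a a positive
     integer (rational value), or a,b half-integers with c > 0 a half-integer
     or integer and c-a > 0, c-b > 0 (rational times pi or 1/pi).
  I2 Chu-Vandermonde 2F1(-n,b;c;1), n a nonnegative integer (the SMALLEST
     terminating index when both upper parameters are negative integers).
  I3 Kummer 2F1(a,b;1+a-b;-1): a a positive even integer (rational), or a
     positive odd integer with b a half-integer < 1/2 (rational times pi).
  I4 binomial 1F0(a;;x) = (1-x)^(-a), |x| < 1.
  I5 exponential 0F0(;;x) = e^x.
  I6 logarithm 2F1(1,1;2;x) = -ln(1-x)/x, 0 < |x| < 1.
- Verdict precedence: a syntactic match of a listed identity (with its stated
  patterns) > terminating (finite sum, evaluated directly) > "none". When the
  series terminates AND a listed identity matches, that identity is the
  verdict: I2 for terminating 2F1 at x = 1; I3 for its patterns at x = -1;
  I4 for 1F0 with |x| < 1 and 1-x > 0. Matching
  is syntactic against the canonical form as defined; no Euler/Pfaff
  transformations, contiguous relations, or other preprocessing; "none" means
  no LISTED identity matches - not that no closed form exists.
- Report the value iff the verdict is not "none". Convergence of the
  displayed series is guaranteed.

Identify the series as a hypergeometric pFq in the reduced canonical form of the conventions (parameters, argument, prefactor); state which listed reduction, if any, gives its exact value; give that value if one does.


Canonical form: C = -2 times 0F2 with upper {-}, lower {-\frac{1}{2}, -\frac{1}{4}}, x = -\frac{1}{2}. Verdict: none - this 0F2 at x = -\frac{1}{2} matches no listed pattern, and upper {-} holds no stopper.

Structural cue: with t_0 = -2, the lower running product (C = -2, x = -1/2) is a rising factorial.
Step ratio: r(k) = -\frac{1}{2} * 1 / [(k-\frac{1}{2}) (k-\frac{1}{4}) (k+1)] - rational in k. x = -\frac{1}{2}; t_0 = -2; negate the roots.


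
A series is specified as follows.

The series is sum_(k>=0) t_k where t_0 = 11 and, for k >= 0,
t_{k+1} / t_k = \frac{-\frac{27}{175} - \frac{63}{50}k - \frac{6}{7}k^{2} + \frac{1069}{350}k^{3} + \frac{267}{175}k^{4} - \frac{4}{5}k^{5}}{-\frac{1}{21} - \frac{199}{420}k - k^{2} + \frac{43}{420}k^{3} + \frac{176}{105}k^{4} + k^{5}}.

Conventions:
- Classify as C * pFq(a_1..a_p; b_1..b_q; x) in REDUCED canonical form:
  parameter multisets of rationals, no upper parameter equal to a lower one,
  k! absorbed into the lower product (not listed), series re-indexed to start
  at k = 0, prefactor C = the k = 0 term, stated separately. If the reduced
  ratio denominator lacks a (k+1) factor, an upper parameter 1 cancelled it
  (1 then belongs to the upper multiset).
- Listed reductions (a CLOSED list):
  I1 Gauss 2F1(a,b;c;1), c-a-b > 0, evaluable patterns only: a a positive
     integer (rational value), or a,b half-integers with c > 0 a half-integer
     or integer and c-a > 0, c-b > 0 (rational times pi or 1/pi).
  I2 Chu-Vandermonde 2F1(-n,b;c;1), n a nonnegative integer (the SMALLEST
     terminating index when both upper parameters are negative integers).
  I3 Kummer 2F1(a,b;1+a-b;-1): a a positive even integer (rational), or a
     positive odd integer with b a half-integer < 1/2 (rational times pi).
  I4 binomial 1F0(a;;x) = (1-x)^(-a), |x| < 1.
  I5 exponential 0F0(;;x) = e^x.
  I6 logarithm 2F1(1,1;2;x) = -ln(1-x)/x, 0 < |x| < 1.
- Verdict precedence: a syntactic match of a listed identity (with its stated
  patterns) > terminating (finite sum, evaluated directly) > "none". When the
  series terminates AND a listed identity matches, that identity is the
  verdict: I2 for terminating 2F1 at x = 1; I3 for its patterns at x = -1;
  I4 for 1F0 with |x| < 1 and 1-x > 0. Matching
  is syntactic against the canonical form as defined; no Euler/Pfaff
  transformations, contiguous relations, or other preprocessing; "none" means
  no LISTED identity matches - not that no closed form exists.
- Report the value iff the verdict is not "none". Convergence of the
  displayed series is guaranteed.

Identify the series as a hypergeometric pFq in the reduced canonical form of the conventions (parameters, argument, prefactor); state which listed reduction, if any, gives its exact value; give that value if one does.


Classification (C = 11): 3F2 with upper {-3, -\frac{3}{4}, \frac{6}{5}}, lower {-\frac{4}{5}, \frac{5}{6}}, argument x = -\frac{4}{5}. Verdict: terminating - upper parameter -3 makes this a finite sum (last index 3), evaluated exactly. Sum: \frac{218504}{2125}.

Structural cue: with t_0 = 11, the parameter 1/7 appears in both the upper and lower lists and cancels (alongside the other common factor).
Ratio: r(k) = -\frac{4}{5} * (k-3) (k-\frac{3}{4}) (k+\frac{6}{5}) / [(k-\frac{4}{5}) (k+\frac{5}{6}) (k+1)] - rational in k. x = -\frac{4}{5}; t_0 = 11; negate the roots.


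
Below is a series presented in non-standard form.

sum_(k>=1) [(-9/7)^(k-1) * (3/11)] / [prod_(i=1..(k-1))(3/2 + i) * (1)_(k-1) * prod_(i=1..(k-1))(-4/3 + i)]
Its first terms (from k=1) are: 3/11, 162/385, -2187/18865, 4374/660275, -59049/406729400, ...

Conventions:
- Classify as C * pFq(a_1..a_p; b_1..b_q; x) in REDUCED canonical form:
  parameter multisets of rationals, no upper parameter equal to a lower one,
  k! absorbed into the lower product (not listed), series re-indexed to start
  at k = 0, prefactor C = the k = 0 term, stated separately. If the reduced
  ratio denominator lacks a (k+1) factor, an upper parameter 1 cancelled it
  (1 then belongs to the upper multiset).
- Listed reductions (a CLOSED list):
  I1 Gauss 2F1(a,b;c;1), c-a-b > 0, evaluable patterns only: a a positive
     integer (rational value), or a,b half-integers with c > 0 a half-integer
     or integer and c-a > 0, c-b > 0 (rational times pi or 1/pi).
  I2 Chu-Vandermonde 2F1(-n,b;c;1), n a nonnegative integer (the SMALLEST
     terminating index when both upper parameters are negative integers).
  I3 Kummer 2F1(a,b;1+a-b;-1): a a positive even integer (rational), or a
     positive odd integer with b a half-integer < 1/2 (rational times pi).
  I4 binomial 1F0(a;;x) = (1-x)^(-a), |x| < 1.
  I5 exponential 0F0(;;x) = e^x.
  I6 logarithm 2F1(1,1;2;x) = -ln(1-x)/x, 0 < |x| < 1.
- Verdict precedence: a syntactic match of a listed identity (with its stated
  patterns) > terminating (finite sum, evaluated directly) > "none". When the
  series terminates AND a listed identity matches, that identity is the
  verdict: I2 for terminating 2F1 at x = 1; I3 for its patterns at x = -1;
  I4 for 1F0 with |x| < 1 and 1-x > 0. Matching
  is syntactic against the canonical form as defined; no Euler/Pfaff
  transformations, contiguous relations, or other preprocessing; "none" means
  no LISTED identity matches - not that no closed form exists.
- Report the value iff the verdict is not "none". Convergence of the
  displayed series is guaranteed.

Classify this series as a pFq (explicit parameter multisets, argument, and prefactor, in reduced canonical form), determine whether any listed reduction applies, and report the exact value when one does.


At argument -9/7: a 0F2 with upper {-}, lower {-1/3, 5/2}, scaled by C = 3/11. Verdict: none (x = -9/7): each listed identity misses the multisets {-} ; {-1/3, 5/2}.

Key step: t_0 = 3/11 here, and (1)_k (prefactor 3/11) is k! itself.
Term ratio: r(k) = (-9/7) * 1 / [(k-1/3) (k+5/2) (k+1)] - rational in k, leading ratio (-9/7); with t_0 = 3/11, classification follows.


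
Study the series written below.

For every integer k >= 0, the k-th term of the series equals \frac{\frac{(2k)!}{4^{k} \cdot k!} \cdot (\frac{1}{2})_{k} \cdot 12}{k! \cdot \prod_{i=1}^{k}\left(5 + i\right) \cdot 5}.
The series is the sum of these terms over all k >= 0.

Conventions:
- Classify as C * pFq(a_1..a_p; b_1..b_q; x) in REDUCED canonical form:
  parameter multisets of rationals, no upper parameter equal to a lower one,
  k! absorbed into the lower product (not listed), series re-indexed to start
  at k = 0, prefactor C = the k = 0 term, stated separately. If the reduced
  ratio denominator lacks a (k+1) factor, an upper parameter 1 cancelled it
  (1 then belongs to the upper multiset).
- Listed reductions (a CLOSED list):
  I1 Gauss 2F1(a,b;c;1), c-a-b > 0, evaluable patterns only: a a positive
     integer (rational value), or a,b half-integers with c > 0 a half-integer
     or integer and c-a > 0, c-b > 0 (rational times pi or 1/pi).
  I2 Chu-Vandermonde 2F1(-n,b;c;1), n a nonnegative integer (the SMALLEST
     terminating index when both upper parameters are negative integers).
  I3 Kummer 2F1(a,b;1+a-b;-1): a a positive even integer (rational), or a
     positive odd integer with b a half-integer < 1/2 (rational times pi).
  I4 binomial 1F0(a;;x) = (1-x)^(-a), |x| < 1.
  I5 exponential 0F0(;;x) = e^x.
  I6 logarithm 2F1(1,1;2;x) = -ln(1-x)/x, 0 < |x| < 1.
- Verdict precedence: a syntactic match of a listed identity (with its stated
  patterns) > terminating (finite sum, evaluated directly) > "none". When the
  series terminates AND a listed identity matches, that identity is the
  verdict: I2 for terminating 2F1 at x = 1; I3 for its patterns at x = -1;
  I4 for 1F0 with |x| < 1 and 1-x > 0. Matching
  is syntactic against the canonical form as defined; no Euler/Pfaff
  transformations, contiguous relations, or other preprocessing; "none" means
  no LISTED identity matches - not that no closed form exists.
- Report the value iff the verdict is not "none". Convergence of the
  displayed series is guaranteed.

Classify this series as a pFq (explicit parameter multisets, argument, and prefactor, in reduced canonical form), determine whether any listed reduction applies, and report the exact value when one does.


This is \frac{12}{5} * 2F1(\frac{1}{2}, \frac{1}{2}; 6; 1) in reduced canonical form. Verdict: this is Gauss's theorem I1 (half-integer case) (x = 1; upper {\frac{1}{2}, \frac{1}{2}} half-integers, c = 6 in the evaluable pattern). Hence: \frac{262144}{33075} / \pi.

Key step: x = 1 and the constant factors (C = 12/5, x = 1) combine into one prefactor.
Term ratio: r(k) = 1 * (k+\frac{1}{2}) (k+\frac{1}{2}) / [(k+6) (k+1)] - poly over poly, x = 1 from leading terms; C = \frac{12}{5} at k = 0.


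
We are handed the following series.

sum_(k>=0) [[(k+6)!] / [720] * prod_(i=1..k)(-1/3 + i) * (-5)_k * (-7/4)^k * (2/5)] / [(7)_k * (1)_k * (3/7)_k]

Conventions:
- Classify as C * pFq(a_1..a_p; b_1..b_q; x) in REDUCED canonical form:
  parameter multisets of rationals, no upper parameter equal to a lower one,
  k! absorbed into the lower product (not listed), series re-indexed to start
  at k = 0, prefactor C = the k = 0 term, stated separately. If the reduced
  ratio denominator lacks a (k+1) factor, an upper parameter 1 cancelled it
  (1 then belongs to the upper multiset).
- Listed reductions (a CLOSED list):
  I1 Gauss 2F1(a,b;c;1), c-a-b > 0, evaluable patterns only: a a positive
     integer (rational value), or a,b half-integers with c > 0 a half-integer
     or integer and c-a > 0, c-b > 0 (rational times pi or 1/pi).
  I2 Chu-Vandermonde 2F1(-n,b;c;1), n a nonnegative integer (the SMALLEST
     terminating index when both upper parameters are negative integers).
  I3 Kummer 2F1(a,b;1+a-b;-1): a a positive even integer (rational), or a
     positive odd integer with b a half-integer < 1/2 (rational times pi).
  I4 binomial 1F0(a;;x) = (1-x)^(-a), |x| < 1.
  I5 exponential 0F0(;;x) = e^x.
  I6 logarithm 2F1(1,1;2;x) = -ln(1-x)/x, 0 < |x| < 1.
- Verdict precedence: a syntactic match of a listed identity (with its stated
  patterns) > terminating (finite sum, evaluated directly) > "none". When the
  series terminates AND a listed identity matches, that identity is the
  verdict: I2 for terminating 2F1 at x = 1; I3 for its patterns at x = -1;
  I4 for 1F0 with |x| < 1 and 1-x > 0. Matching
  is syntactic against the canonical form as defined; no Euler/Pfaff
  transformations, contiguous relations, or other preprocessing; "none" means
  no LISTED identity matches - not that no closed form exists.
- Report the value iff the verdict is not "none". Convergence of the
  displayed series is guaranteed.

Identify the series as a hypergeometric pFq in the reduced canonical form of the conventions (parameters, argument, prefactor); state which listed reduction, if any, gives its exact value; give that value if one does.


The tell: with t_0 = 2/5, the running product (prefactor 2/5) telescopes to a rising factorial.
Consecutive-term ratio: r(k) = (-7/4) * (k-5) (k+2/3) / [(k+3/7) (k+1)] ; factor over Q: parameters, x = (-7/4), and C = 2/5.

Reduced: x = -7/4, 2F1, upper = {-5, 2/3}, lower = {3/7}, C = 2/5. Verdict: terminating - no listed pattern fits, but -5 in the upper list cuts the series at k = 5; direct evaluation. Value: 185166091571/1475262720.


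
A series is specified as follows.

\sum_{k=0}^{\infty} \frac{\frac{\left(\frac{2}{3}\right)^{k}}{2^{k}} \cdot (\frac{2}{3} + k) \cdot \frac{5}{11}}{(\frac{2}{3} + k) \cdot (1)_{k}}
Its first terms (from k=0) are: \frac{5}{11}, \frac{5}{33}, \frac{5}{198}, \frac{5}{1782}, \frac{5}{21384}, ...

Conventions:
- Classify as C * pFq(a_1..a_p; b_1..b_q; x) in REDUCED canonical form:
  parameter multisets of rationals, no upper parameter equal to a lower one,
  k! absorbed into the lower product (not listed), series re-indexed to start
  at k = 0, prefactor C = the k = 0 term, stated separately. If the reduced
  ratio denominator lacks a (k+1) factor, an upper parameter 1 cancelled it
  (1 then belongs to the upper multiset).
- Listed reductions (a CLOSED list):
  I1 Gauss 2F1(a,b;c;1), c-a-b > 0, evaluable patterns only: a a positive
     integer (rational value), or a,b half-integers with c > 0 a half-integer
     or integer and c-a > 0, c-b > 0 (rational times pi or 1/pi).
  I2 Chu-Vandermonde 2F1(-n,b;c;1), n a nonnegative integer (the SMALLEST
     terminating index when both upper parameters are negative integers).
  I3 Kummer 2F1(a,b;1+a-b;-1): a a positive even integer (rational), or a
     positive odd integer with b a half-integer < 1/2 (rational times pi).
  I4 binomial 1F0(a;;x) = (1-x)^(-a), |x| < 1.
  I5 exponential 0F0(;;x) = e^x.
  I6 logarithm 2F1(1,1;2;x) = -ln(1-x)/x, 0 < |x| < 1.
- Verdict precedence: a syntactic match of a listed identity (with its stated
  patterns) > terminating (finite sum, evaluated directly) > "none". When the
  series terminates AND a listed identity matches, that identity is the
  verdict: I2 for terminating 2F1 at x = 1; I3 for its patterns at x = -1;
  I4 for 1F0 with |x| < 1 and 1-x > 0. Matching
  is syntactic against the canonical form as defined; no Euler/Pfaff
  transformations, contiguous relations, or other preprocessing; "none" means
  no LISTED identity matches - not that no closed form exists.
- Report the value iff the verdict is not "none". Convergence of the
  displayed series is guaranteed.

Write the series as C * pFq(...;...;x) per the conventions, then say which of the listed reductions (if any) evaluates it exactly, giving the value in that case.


With C = \frac{5}{11}: the canonical form is 0F0(-; -; \frac{1}{3}). Verdict: the I5 exponential reduction matches (the 0F0 exponential series at x = \frac{1}{3}). Hence: \frac{5}{11} \cdot e^{\frac{1}{3}}.

Structural cue: t_0 = \frac{5}{11} here, and (1)_k (prefactor 5/11) is k! itself.
Step ratio: r(k) = \frac{1}{3} * 1 / [(k+1)] - rational in k, leading ratio \frac{1}{3}; with t_0 = \frac{5}{11}, classification follows.


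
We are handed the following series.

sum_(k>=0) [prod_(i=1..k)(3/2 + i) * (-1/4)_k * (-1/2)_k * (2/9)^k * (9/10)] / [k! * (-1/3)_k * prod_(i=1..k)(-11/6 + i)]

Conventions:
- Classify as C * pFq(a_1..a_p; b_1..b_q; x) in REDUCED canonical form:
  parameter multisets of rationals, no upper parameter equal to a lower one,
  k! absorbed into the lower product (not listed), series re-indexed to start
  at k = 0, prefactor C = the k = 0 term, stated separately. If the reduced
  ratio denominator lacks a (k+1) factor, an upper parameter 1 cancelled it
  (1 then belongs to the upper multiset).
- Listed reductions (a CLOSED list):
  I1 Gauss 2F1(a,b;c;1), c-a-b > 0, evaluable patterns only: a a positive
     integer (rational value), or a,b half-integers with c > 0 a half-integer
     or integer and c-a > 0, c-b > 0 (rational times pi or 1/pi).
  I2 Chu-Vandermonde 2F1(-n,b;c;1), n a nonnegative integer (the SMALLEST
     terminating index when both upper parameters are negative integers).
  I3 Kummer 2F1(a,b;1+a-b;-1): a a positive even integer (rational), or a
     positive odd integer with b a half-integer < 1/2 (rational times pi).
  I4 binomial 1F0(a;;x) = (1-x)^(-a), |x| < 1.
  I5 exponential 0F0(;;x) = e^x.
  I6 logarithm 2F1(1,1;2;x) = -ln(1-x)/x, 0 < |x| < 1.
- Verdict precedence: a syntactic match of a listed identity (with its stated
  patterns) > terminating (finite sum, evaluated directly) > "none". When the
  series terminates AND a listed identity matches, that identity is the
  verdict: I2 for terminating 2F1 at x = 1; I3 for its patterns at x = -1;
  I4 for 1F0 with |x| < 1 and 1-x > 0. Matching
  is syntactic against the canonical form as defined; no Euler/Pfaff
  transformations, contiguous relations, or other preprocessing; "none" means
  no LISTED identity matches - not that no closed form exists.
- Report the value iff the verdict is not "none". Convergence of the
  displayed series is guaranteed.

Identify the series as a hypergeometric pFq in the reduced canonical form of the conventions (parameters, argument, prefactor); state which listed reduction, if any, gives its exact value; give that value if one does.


x = 2/9 here; the reduced form reads 3F2, upper {-1/2, -1/4, 5/2}, lower {-5/6, -1/3}, C = 9/10. Verdict: none here - no I1-I6 shape fits x = 2/9 with lower {-5/6, -1/3}.

Structural cue: t_0 = 9/10 here, and the lower running product (prefactor 9/10) is a rising factorial.
Ratio: r(k) = (2/9) * (k-1/2) (k-1/4) (k+5/2) / [(k-5/6) (k-1/3) (k+1)] - rational in k, leading ratio (2/9); with t_0 = 9/10, classification follows.


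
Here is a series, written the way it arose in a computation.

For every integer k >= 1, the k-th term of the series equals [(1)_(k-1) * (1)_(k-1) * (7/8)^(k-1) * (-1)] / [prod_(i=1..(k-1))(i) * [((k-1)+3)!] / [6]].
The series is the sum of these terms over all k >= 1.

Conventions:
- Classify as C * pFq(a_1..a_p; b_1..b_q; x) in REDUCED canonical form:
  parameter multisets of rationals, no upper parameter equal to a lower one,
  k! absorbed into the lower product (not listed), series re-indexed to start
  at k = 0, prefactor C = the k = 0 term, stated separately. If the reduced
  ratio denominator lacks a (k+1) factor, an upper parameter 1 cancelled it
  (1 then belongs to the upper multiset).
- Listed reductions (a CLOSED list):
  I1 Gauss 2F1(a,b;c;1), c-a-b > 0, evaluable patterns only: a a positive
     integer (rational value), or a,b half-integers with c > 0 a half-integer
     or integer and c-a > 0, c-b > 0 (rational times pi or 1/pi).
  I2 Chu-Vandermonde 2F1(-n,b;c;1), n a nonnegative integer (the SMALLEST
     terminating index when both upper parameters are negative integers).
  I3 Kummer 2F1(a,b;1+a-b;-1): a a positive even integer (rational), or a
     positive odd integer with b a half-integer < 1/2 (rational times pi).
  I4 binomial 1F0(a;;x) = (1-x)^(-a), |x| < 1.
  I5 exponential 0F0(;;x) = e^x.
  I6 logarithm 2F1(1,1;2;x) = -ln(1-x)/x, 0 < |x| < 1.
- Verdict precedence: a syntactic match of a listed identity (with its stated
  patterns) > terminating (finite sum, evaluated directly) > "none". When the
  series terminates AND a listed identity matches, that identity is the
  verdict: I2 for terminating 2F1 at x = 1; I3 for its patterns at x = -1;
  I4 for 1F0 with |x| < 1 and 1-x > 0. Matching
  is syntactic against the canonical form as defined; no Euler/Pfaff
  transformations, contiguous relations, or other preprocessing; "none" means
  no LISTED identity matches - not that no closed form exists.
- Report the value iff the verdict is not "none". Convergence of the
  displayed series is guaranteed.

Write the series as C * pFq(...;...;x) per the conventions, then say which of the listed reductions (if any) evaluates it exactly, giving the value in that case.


Reduced: x = 7/8, 2F1, upper = {1, 1}, lower = {4}, C = -1. Verdict: none. No listed pattern accepts 2F1(1, 1; 4; 7/8).

The tell: from the first term -1: the product of the first k integers (C = -1, x = 7/8) is k!.
Step ratio: r(k) = (7/8) * (k+1) (k+1) / [(k+4) (k+1)] - rational; roots negated = parameters, x = (7/8), C = -1.


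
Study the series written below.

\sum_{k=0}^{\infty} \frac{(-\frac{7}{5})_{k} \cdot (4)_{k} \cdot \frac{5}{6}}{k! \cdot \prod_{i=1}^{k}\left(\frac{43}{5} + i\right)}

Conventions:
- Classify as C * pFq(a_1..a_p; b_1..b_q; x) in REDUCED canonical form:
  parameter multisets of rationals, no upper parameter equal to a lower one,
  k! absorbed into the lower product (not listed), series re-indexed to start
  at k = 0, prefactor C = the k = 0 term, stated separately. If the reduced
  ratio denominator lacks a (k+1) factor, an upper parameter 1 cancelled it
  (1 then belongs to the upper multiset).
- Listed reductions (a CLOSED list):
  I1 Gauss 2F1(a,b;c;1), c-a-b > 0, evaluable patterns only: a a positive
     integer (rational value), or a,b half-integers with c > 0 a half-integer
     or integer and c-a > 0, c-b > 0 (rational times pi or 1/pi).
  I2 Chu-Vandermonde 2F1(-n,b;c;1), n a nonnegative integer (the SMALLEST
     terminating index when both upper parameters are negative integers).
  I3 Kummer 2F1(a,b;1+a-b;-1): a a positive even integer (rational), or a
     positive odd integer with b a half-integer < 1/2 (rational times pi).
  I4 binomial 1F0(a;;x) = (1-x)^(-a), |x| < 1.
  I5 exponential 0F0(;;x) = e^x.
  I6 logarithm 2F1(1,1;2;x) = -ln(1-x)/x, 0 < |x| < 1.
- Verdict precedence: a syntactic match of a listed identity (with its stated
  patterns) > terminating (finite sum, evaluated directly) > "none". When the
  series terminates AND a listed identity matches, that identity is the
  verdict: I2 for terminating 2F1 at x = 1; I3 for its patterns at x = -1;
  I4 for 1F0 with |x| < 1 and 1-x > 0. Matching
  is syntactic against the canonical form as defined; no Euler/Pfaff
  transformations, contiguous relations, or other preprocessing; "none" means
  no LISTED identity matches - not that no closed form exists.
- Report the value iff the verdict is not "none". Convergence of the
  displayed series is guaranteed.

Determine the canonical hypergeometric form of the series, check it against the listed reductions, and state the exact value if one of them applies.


With C = \frac{5}{6}: the canonical form is 2F1(-\frac{7}{5}, 4; \frac{48}{5}; 1). Verdict (x = 1): Gauss's theorem (I1) applies (x = 1: the Gamma ratio telescopes since c-a-b = 7 > 0 and a = 4 in Z>0). Sum: \frac{8987}{22500}.

Key observation: t_0 being \frac{5}{6}, the lower running product (C = 5/6, x = 1) is a rising factorial.
Ratio: r(k) = 1 * (k-\frac{7}{5}) (k+4) / [(k+\frac{48}{5}) (k+1)] ; factor over Q: parameters, x = 1, and C = \frac{5}{6}.


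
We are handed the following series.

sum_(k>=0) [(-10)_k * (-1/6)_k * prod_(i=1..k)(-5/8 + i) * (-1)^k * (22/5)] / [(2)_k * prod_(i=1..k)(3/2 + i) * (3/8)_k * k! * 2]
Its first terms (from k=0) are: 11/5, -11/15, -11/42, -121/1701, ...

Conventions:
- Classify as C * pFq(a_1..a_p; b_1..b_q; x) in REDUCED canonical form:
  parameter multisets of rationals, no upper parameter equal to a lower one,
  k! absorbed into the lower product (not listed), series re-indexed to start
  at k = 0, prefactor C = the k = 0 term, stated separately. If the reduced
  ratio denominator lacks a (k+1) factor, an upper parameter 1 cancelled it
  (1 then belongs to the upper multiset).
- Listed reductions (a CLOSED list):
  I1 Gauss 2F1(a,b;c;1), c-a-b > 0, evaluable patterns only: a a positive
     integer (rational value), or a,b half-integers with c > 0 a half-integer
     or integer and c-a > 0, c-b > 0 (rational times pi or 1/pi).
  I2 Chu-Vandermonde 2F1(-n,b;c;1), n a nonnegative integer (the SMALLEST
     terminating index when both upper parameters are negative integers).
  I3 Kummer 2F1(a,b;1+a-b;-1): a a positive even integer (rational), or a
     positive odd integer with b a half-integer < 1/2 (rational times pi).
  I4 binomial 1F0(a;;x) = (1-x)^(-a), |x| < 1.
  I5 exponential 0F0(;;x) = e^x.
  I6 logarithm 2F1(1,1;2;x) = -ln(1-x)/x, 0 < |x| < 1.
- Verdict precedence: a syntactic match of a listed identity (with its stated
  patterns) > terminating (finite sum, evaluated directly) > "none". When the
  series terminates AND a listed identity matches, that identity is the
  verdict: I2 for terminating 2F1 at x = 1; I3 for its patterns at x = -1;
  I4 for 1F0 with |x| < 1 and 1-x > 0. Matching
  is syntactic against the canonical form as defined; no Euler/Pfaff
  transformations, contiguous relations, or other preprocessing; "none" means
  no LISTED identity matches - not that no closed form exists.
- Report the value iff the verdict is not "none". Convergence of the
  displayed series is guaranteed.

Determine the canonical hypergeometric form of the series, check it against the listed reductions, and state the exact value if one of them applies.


This is 11/5 * 2F2(-10, -1/6; 2, 5/2; -1) in reduced canonical form. Verdict: terminating - the sum ends at index 10 because -10 is a negative integer; exact evaluation follows. Its exact value is 167926952898176621/150046405707744000.

Key observation: from the first term 11/5: the constant factors (C = 11/5, x = -1) combine into one prefactor.
Step ratio: r(k) = (-1) * (k-10) (k-1/6) / [(k+2) (k+5/2) (k+1)] - poly over poly, x = (-1) from leading terms; C = 11/5 at k = 0.
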